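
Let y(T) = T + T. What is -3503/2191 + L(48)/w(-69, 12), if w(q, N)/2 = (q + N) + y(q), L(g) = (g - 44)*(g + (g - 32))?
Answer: -963533/427245 ≈ -2.2552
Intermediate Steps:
L(g) = (-44 + g)*(-32 + 2*g) (L(g) = (-44 + g)*(g + (-32 + g)) = (-44 + g)*(-32 + 2*g))
y(T) = 2*T
w(q, N) = 2*N + 6*q (w(q, N) = 2*((q + N) + 2*q) = 2*((N + q) + 2*q) = 2*(N + 3*q) = 2*N + 6*q)
-3503/2191 + L(48)/w(-69, 12) = -3503/2191 + (1408 - 120*48 + 2*48**2)/(2*12 + 6*(-69)) = -3503*1/2191 + (1408 - 5760 + 2*2304)/(24 - 414) = -3503/2191 + (1408 - 5760 + 4608)/(-390) = -3503/2191 + 256*(-1/390) = -3503/2191 - 128/195 = -963533/427245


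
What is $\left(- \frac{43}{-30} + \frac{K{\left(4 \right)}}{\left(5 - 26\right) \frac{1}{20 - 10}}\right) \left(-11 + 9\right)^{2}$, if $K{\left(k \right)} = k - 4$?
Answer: $\frac{86}{15} \approx 5.7333$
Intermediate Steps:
$K{\left(k \right)} = -4 + k$
$\left(- \frac{43}{-30} + \frac{K{\left(4 \right)}}{\left(5 - 26\right) \frac{1}{20 - 10}}\right) \left(-11 + 9\right)^{2} = \left(- \frac{43}{-30} + \frac{-4 + 4}{\left(5 - 26\right) \frac{1}{20 - 10}}\right) \left(-11 + 9\right)^{2} = \left(\left(-43\right) \left(- \frac{1}{30}\right) + \frac{0}{\left(-21\right) \frac{1}{10}}\right) \left(-2\right)^{2} = \left(\frac{43}{30} + \frac{0}{\left(-21\right) \frac{1}{10}}\right) 4 = \left(\frac{43}{30} + \frac{0}{- \frac{21}{10}}\right) 4 = \left(\frac{43}{30} + 0 \left(- \frac{10}{21}\right)\right) 4 = \left(\frac{43}{30} + 0\right) 4 = \frac{43}{30} \cdot 4 = \frac{86}{15}$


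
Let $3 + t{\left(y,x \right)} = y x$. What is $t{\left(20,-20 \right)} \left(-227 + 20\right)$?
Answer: $83421$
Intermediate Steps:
$t{\left(y,x \right)} = -3 + x y$ ($t{\left(y,x \right)} = -3 + y x = -3 + x y$)
$t{\left(20,-20 \right)} \left(-227 + 20\right) = \left(-3 - 400\right) \left(-227 + 20\right) = \left(-3 - 400\right) \left(-207\right) = \left(-403\right) \left(-207\right) = 83421$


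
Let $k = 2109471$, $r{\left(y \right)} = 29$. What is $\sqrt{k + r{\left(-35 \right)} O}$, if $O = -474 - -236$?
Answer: $\sqrt{2102569} \approx 1450.0$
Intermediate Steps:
$O = -238$ ($O = -474 + 236 = -238$)
$\sqrt{k + r{\left(-35 \right)} O} = \sqrt{2109471 + 29 \left(-238\right)} = \sqrt{2109471 - 6902} = \sqrt{2102569}$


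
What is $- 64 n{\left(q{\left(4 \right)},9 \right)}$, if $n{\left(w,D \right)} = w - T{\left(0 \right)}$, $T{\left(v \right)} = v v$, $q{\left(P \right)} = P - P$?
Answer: $0$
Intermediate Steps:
$q{\left(P \right)} = 0$
$T{\left(v \right)} = v^{2}$
$n{\left(w,D \right)} = w$ ($n{\left(w,D \right)} = w - 0^{2} = w - 0 = w + 0 = w$)
$- 64 n{\left(q{\left(4 \right)},9 \right)} = - 64 \cdot 0 = \left(-1\right) 0 = 0$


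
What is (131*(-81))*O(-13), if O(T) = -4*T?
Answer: -551772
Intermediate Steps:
(131*(-81))*O(-13) = (131*(-81))*(-4*(-13)) = -10611*52 = -551772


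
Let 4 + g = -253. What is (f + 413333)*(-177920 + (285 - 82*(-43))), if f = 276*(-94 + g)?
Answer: -55098011813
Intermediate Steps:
g = -257 (g = -4 - 253 = -257)
f = -96876 (f = 276*(-94 - 257) = 276*(-351) = -96876)
(f + 413333)*(-177920 + (285 - 82*(-43))) = (-96876 + 413333)*(-177920 + (285 - 82*(-43))) = 316457*(-177920 + (285 + 3526)) = 316457*(-177920 + 3811) = 316457*(-174109) = -55098011813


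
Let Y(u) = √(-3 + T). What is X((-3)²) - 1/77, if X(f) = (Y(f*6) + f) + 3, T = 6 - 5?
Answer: 923/77 + I*√2 ≈ 11.987 + 1.4142*I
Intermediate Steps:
T = 1
Y(u) = I*√2 (Y(u) = √(-3 + 1) = √(-2) = I*√2)
X(f) = 3 + f + I*√2 (X(f) = (I*√2 + f) + 3 = (f + I*√2) + 3 = 3 + f + I*√2)
X((-3)²) - 1/77 = (3 + (-3)² + I*√2) - 1/77 = (3 + 9 + I*√2) - 1*1/77 = (12 + I*√2) - 1/77 = 923/77 + I*√2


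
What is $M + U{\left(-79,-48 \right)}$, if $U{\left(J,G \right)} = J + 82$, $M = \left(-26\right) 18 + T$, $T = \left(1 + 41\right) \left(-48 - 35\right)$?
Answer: $-3951$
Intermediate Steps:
$T = -3486$ ($T = 42 \left(-83\right) = -3486$)
$M = -3954$ ($M = \left(-26\right) 18 - 3486 = -468 - 3486 = -3954$)
$U{\left(J,G \right)} = 82 + J$
$M + U{\left(-79,-48 \right)} = -3954 + \left(82 - 79\right) = -3954 + 3 = -3951$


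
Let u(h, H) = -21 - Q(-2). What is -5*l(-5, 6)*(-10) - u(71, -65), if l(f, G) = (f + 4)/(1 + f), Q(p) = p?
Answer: 63/2 ≈ 31.500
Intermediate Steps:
l(f, G) = (4 + f)/(1 + f)
u(h, H) = -19 (u(h, H) = -21 - 1*(-2) = -21 + 2 = -19)
-5*l(-5, 6)*(-10) - u(71, -65) = -5*(4 - 5)/(1 - 5)*(-10) - 1*(-19) = -5*(-1)/(-4)*(-10) + 19 = -(-5)*(-1)/4*(-10) + 19 = -5*¼*(-10) + 19 = -5/4*(-10) + 19 = 25/2 + 19 = 63/2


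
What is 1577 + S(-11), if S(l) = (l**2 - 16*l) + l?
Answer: 1863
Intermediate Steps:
S(l) = l**2 - 15*l
1577 + S(-11) = 1577 - 11*(-15 - 11) = 1577 - 11*(-26) = 1577 + 286 = 1863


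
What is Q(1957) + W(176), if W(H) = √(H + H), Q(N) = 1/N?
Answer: 1/1957 + 4*√22 ≈ 18.762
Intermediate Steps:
W(H) = √2*√H (W(H) = √(2*H) = √2*√H)
Q(1957) + W(176) = 1/1957 + √2*√176 = 1/1957 + √2*(4*√11) = 1/1957 + 4*√22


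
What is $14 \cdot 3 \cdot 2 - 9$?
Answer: $75$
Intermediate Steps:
$14 \cdot 3 \cdot 2 - 9 = 14 \cdot 6 - 9 = 84 - 9 = 75$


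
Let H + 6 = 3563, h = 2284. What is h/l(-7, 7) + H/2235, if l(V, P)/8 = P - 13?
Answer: -411167/8940 ≈ -45.992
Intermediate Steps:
H = 3557 (H = -6 + 3563 = 3557)
l(V, P) = -104 + 8*P (l(V, P) = 8*(P - 13) = 8*(-13 + P) = -104 + 8*P)
h/l(-7, 7) + H/2235 = 2284/(-104 + 8*7) + 3557/2235 = 2284/(-104 + 56) + 3557*(1/2235) = 2284/(-48) + 3557/2235 = 2284*(-1/48) + 3557/2235 = -571/12 + 3557/2235 = -411167/8940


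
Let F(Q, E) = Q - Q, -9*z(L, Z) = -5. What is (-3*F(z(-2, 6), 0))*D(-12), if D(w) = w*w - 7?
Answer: 0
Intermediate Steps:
D(w) = -7 + w² (D(w) = w² - 7 = -7 + w²)
z(L, Z) = 5/9 (z(L, Z) = -⅑*(-5) = 5/9)
F(Q, E) = 0
(-3*F(z(-2, 6), 0))*D(-12) = (-3*0)*(-7 + (-12)²) = 0*(-7 + 144) = 0*137 = 0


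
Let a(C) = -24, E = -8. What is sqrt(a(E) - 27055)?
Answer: I*sqrt(27079) ≈ 164.56*I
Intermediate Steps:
sqrt(a(E) - 27055) = sqrt(-24 - 27055) = sqrt(-27079) = I*sqrt(27079)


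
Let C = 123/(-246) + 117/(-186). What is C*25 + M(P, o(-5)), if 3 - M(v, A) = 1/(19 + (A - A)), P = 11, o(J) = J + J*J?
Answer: -14889/589 ≈ -25.278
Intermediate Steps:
o(J) = J + J²
C = -35/31 (C = 123*(-1/246) + 117*(-1/186) = -½ - 39/62 = -35/31 ≈ -1.1290)
M(v, A) = 56/19 (M(v, A) = 3 - 1/(19 + (A - A)) = 3 - 1/(19 + 0) = 3 - 1/19 = 56/19)
C*25 + M(P, o(-5)) = -35/31*25 + 56/19 = -875/31 + 56/19 = -14889/589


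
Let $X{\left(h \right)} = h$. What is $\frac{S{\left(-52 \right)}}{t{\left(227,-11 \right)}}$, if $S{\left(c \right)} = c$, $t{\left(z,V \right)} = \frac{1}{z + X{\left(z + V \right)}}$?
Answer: $-23036$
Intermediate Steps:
$t{\left(z,V \right)} = \frac{1}{V + 2 z}$ ($t{\left(z,V \right)} = \frac{1}{z + \left(z + V\right)} = \frac{1}{z + \left(V + z\right)} = \frac{1}{V + 2 z}$)
$\frac{S{\left(-52 \right)}}{t{\left(227,-11 \right)}} = - \frac{52}{\frac{1}{-11 + 2 \cdot 227}} = - \frac{52}{\frac{1}{-11 + 454}} = - \frac{52}{\frac{1}{443}} = - 52 \frac{1}{\frac{1}{443}} = \left(-52\right) 443 = -23036$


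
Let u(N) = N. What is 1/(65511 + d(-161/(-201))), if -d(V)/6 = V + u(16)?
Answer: 67/4382483 ≈ 1.5288e-5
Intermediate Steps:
d(V) = -96 - 6*V (d(V) = -6*(V + 16) = -6*(16 + V) = -96 - 6*V)
1/(65511 + d(-161/(-201))) = 1/(65511 + (-96 - (-966)/(-201))) = 1/(65511 + (-96 - (-966)*(-1)/201)) = 1/(65511 + (-96 - 6*161/201)) = 1/(65511 + (-96 - 322/67)) = 1/(65511 - 6754/67) = 1/(4382483/67) = 67/4382483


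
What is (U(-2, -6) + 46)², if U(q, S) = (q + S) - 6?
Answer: 1024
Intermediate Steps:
U(q, S) = -6 + S + q (U(q, S) = (S + q) - 6 = -6 + S + q)
(U(-2, -6) + 46)² = ((-6 - 6 - 2) + 46)² = (-14 + 46)² = 32² = 1024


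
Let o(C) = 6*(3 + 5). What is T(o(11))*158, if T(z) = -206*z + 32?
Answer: -1557248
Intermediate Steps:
o(C) = 48 (o(C) = 6*8 = 48)
T(z) = 32 - 206*z
T(o(11))*158 = (32 - 206*48)*158 = (32 - 9888)*158 = -9856*158 = -1557248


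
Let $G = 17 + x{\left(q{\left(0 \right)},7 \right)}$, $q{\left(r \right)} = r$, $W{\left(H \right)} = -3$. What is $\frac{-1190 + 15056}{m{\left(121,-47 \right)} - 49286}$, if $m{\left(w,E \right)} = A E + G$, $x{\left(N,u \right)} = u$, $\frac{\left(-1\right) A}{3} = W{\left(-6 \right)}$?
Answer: $- \frac{13866}{49685} \approx -0.27908$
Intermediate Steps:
$A = 9$ ($A = \left(-3\right) \left(-3\right) = 9$)
$G = 24$ ($G = 17 + 7 = 24$)
$m{\left(w,E \right)} = 24 + 9 E$ ($m{\left(w,E \right)} = 9 E + 24 = 24 + 9 E$)
$\frac{-1190 + 15056}{m{\left(121,-47 \right)} - 49286} = \frac{-1190 + 15056}{\left(24 + 9 \left(-47\right)\right) - 49286} = \frac{13866}{\left(24 - 423\right) - 49286} = \frac{13866}{-399 - 49286} = \frac{13866}{-49685} = 13866 \left(- \frac{1}{49685}\right) = - \frac{13866}{49685}$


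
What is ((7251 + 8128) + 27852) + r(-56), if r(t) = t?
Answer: 43175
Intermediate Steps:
((7251 + 8128) + 27852) + r(-56) = ((7251 + 8128) + 27852) - 56 = (15379 + 27852) - 56 = 43231 - 56 = 43175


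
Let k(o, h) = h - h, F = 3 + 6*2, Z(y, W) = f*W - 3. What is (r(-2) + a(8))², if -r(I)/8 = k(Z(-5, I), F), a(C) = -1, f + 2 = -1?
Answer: 1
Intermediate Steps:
f = -3 (f = -2 - 1 = -3)
Z(y, W) = -3 - 3*W (Z(y, W) = -3*W - 3 = -3 - 3*W)
F = 15 (F = 3 + 12 = 15)
k(o, h) = 0
r(I) = 0 (r(I) = -8*0 = 0)
(r(-2) + a(8))² = (0 - 1)² = (-1)² = 1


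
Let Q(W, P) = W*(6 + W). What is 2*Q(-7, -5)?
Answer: 14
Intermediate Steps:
2*Q(-7, -5) = 2*(-7*(6 - 7)) = 2*(-7*(-1)) = 2*7 = 14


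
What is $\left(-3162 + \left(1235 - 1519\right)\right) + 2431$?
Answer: $-1015$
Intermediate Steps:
$\left(-3162 + \left(1235 - 1519\right)\right) + 2431 = \left(-3162 - 284\right) + 2431 = -3446 + 2431 = -1015$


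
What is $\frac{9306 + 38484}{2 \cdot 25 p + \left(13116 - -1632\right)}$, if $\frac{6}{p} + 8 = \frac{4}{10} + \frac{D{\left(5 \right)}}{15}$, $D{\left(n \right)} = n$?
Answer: $\frac{868185}{267172} \approx 3.2495$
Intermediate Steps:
$p = - \frac{90}{109}$ ($p = \frac{6}{-8 + \left(\frac{4}{10} + \frac{5}{15}\right)} = \frac{6}{-8 + \left(4 \cdot \frac{1}{10} + 5 \cdot \frac{1}{15}\right)} = \frac{6}{-8 + \left(\frac{2}{5} + \frac{1}{3}\right)} = \frac{6}{-8 + \frac{11}{15}} = \frac{6}{- \frac{109}{15}} = 6 \left(- \frac{15}{109}\right) = - \frac{90}{109} \approx -0.82569$)
$\frac{9306 + 38484}{2 \cdot 25 p + \left(13116 - -1632\right)} = \frac{9306 + 38484}{2 \cdot 25 \left(- \frac{90}{109}\right) + \left(13116 - -1632\right)} = \frac{47790}{50 \left(- \frac{90}{109}\right) + \left(13116 + 1632\right)} = \frac{47790}{- \frac{4500}{109} + 14748} = \frac{47790}{\frac{1603032}{109}} = 47790 \cdot \frac{109}{1603032} = \frac{868185}{267172}$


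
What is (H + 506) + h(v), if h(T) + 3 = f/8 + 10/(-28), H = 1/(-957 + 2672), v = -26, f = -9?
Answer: 6880833/13720 ≈ 501.52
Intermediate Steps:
H = 1/1715 ≈ 0.00058309
h(T) = -251/56 (h(T) = -3 + (-9/8 + 10/(-28)) = -3 + (-9*1/8 + 10*(-1/28)) = -3 + (-9/8 - 5/14) = -3 - 83/56 = -251/56)
(H + 506) + h(v) = (1/1715 + 506) - 251/56 = 867791/1715 - 251/56 = 6880833/13720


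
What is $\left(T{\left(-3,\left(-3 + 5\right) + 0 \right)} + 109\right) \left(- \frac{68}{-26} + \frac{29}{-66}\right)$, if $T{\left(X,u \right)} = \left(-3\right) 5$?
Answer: $\frac{87749}{429} \approx 204.54$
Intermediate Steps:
$T{\left(X,u \right)} = -15$
$\left(T{\left(-3,\left(-3 + 5\right) + 0 \right)} + 109\right) \left(- \frac{68}{-26} + \frac{29}{-66}\right) = \left(-15 + 109\right) \left(- \frac{68}{-26} + \frac{29}{-66}\right) = 94 \left(\left(-68\right) \left(- \frac{1}{26}\right) + 29 \left(- \frac{1}{66}\right)\right) = 94 \left(\frac{34}{13} - \frac{29}{66}\right) = 94 \cdot \frac{1867}{858} = \frac{87749}{429}$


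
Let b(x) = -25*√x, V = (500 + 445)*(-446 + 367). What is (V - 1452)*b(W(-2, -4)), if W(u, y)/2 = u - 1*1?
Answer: 1902675*I*√6 ≈ 4.6606e+6*I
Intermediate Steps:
V = -74655 (V = 945*(-79) = -74655)
W(u, y) = -2 + 2*u (W(u, y) = 2*(u - 1*1) = 2*(u - 1) = 2*(-1 + u) = -2 + 2*u)
(V - 1452)*b(W(-2, -4)) = (-74655 - 1452)*(-25*√(-2 + 2*(-2))) = -(-1902675)*√(-2 - 4) = -(-1902675)*√(-6) = -(-1902675)*I*√6 = 1902675*I*√6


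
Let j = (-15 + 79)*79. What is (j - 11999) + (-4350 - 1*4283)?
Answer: -15576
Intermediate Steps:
j = 5056 (j = 64*79 = 5056)
(j - 11999) + (-4350 - 1*4283) = (5056 - 11999) + (-4350 - 1*4283) = -6943 + (-4350 - 4283) = -6943 - 8633 = -15576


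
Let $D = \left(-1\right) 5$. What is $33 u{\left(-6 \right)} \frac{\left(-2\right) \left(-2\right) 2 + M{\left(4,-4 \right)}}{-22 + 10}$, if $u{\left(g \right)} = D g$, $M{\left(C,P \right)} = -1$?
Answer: $- \frac{1155}{2} \approx -577.5$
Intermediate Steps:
$D = -5$
$u{\left(g \right)} = - 5 g$
$33 u{\left(-6 \right)} \frac{\left(-2\right) \left(-2\right) 2 + M{\left(4,-4 \right)}}{-22 + 10} = 33 \left(\left(-5\right) \left(-6\right)\right) \frac{\left(-2\right) \left(-2\right) 2 - 1}{-22 + 10} = 33 \cdot 30 \frac{4 \cdot 2 - 1}{-12} = 990 \left(8 - 1\right) \left(- \frac{1}{12}\right) = 990 \cdot 7 \left(- \frac{1}{12}\right) = 990 \left(- \frac{7}{12}\right) = - \frac{1155}{2}$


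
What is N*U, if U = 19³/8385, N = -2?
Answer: -13718/8385 ≈ -1.6360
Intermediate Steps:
U = 6859/8385 (U = 6859*(1/8385) = 6859/8385 ≈ 0.81801)
N*U = -2*6859/8385 = -13718/8385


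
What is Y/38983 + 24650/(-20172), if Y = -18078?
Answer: -662800183/393182538 ≈ -1.6857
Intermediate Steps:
Y/38983 + 24650/(-20172) = -18078/38983 + 24650/(-20172) = -18078*1/38983 + 24650*(-1/20172) = -18078/38983 - 12325/10086 = -662800183/393182538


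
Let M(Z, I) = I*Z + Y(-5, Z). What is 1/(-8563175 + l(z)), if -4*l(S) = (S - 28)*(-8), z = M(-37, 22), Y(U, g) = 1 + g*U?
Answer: -1/8564487 ≈ -1.1676e-7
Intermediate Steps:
Y(U, g) = 1 + U*g
M(Z, I) = 1 - 5*Z + I*Z (M(Z, I) = I*Z + (1 - 5*Z) = 1 - 5*Z + I*Z)
z = -628 (z = 1 - 5*(-37) + 22*(-37) = 1 + 185 - 814 = -628)
l(S) = -56 + 2*S (l(S) = -(S - 28)*(-8)/4 = -(-28 + S)*(-8)/4 = -(224 - 8*S)/4 = -56 + 2*S)
1/(-8563175 + l(z)) = 1/(-8563175 + (-56 + 2*(-628))) = 1/(-8563175 + (-56 - 1256)) = 1/(-8563175 - 1312) = 1/(-8564487) = -1/8564487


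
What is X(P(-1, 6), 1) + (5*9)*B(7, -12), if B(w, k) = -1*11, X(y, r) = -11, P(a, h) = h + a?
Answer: -506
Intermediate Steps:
P(a, h) = a + h
B(w, k) = -11
X(P(-1, 6), 1) + (5*9)*B(7, -12) = -11 + (5*9)*(-11) = -11 + 45*(-11) = -11 - 495 = -506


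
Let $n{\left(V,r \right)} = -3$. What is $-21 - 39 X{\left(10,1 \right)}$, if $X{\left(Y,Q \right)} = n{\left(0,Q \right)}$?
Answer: $96$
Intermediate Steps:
$X{\left(Y,Q \right)} = -3$
$-21 - 39 X{\left(10,1 \right)} = -21 - -117 = -21 + 117 = 96$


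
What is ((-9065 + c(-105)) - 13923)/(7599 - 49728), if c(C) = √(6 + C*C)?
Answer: 22988/42129 - √11031/42129 ≈ 0.54316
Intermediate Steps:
c(C) = √(6 + C²)
((-9065 + c(-105)) - 13923)/(7599 - 49728) = ((-9065 + √(6 + (-105)²)) - 13923)/(7599 - 49728) = ((-9065 + √(6 + 11025)) - 13923)/(-42129) = ((-9065 + √11031) - 13923)*(-1/42129) = (-22988 + √11031)*(-1/42129) = 22988/42129 - √11031/42129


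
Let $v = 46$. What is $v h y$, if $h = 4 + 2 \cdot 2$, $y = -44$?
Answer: $-16192$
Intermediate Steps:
$h = 8$ ($h = 4 + 4 = 8$)
$v h y = 46 \cdot 8 \left(-44\right) = 368 \left(-44\right) = -16192$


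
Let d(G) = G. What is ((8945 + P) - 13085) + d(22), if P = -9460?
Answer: -13578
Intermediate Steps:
((8945 + P) - 13085) + d(22) = ((8945 - 9460) - 13085) + 22 = (-515 - 13085) + 22 = -13600 + 22 = -13578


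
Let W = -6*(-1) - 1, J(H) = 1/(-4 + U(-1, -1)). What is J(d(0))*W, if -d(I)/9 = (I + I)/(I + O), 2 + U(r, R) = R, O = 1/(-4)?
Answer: -5/7 ≈ -0.71429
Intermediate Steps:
O = -¼ ≈ -0.25000
U(r, R) = -2 + R
d(I) = -18*I/(-¼ + I) (d(I) = -9*(I + I)/(I - ¼) = -9*2*I/(-¼ + I) = -18*I/(-¼ + I))
J(H) = -⅐ (J(H) = 1/(-4 + (-2 - 1)) = 1/(-4 - 3) = 1/(-7) = -⅐)
W = 5 (W = 6 - 1 = 5)
J(d(0))*W = -⅐*5 = -5/7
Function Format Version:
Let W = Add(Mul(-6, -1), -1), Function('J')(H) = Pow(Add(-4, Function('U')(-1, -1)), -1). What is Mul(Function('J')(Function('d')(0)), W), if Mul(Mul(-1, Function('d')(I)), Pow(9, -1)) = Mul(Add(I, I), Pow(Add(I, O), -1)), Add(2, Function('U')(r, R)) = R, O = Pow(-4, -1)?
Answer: Rational(-5, 7) ≈ -0.71429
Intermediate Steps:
O = Rational(-1, 4) ≈ -0.25000
Function('U')(r, R) = Add(-2, R)
Function('d')(I) = Mul(-18, I, Pow(Add(Rational(-1, 4), I), -1)) (Function('d')(I) = Mul(-9, Mul(Add(I, I), Pow(Add(I, Rational(-1, 4)), -1))) = Mul(-9, Mul(Mul(2, I), Pow(Add(Rational(-1, 4), I), -1))) = Mul(-9, Mul(2, I, Pow(Add(Rational(-1, 4), I), -1))) = Mul(-18, I, Pow(Add(Rational(-1, 4), I), -1)))
Function('J')(H) = Rational(-1, 7) (Function('J')(H) = Pow(Add(-4, Add(-2, -1)), -1) = Pow(Add(-4, -3), -1) = Pow(-7, -1) = Rational(-1, 7))
W = 5 (W = Add(6, -1) = 5)
Mul(Function('J')(Function('d')(0)), W) = Mul(Rational(-1, 7), 5) = Rational(-5, 7)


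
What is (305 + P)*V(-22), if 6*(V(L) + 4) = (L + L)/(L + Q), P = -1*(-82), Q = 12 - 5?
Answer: -6794/5 ≈ -1358.8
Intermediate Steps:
Q = 7
P = 82
V(L) = -4 + L/(3*(7 + L)) (V(L) = -4 + ((L + L)/(L + 7))/6 = -4 + ((2*L)/(7 + L))/6 = -4 + (2*L/(7 + L))/6 = -4 + L/(3*(7 + L)))
(305 + P)*V(-22) = (305 + 82)*((-84 - 11*(-22))/(3*(7 - 22))) = 387*((⅓)*(-84 + 242)/(-15)) = 387*((⅓)*(-1/15)*158) = 387*(-158/45) = -6794/5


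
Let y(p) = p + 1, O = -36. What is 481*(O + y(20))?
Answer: -7215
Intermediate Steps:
y(p) = 1 + p
481*(O + y(20)) = 481*(-36 + (1 + 20)) = 481*(-36 + 21) = 481*(-15) = -7215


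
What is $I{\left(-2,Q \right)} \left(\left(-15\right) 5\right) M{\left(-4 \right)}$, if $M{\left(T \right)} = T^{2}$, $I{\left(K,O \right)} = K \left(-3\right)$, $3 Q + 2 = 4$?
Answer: $-7200$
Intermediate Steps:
$Q = \frac{2}{3}$ ($Q = - \frac{2}{3} + \frac{1}{3} \cdot 4 = - \frac{2}{3} + \frac{4}{3} = \frac{2}{3} \approx 0.66667$)
$I{\left(K,O \right)} = - 3 K$
$I{\left(-2,Q \right)} \left(\left(-15\right) 5\right) M{\left(-4 \right)} = \left(-3\right) \left(-2\right) \left(\left(-15\right) 5\right) \left(-4\right)^{2} = 6 \left(-75\right) 16 = \left(-450\right) 16 = -7200$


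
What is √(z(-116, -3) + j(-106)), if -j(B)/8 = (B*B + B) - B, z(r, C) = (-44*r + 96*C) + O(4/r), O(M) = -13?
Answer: I*√85085 ≈ 291.69*I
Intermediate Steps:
z(r, C) = -13 - 44*r + 96*C (z(r, C) = (-44*r + 96*C) - 13 = -13 - 44*r + 96*C)
j(B) = -8*B² (j(B) = -8*((B*B + B) - B) = -8*((B² + B) - B) = -8*((B + B²) - B) = -8*B²)
√(z(-116, -3) + j(-106)) = √((-13 - 44*(-116) + 96*(-3)) - 8*(-106)²) = √((-13 + 5104 - 288) - 8*11236) = √(4803 - 89888) = √(-85085) = I*√85085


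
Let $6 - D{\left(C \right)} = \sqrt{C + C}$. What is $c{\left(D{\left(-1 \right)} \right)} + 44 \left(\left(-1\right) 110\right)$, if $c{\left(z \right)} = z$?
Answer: $-4834 - i \sqrt{2} \approx -4834.0 - 1.4142 i$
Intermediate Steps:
$D{\left(C \right)} = 6 - \sqrt{2} \sqrt{C}$ ($D{\left(C \right)} = 6 - \sqrt{C + C} = 6 - \sqrt{2 C} = 6 - \sqrt{2} \sqrt{C}$)
$c{\left(D{\left(-1 \right)} \right)} + 44 \left(\left(-1\right) 110\right) = \left(6 - \sqrt{2} \sqrt{-1}\right) + 44 \left(\left(-1\right) 110\right) = \left(6 - \sqrt{2} i\right) + 44 \left(-110\right) = \left(6 - i \sqrt{2}\right) - 4840 = -4834 - i \sqrt{2}$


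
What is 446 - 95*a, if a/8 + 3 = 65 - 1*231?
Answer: 128886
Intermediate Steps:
a = -1352 (a = -24 + 8*(65 - 1*231) = -24 + 8*(65 - 231) = -24 + 8*(-166) = -24 - 1328 = -1352)
446 - 95*a = 446 - 95*(-1352) = 446 + 128440 = 128886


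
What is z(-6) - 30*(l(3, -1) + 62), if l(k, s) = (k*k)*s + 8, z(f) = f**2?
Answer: -1794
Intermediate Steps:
l(k, s) = 8 + s*k**2 (l(k, s) = k**2*s + 8 = s*k**2 + 8 = 8 + s*k**2)
z(-6) - 30*(l(3, -1) + 62) = (-6)**2 - 30*((8 - 1*3**2) + 62) = 36 - 30*((8 - 1*9) + 62) = 36 - 30*((8 - 9) + 62) = 36 - 30*(-1 + 62) = 36 - 30*61 = 36 - 1830 = -1794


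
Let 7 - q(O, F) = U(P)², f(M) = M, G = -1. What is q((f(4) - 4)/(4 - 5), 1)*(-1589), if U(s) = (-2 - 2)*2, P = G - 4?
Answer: 90573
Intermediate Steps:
P = -5 (P = -1 - 4 = -5)
U(s) = -8 (U(s) = -4*2 = -8)
q(O, F) = -57 (q(O, F) = 7 - 1*(-8)² = 7 - 1*64 = 7 - 64 = -57)
q((f(4) - 4)/(4 - 5), 1)*(-1589) = -57*(-1589) = 90573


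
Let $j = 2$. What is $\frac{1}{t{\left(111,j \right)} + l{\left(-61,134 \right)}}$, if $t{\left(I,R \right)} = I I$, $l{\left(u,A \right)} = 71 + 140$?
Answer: $\frac{1}{12532} \approx 7.9796 \cdot 10^{-5}$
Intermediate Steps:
$l{\left(u,A \right)} = 211$
$t{\left(I,R \right)} = I^{2}$
$\frac{1}{t{\left(111,j \right)} + l{\left(-61,134 \right)}} = \frac{1}{111^{2} + 211} = \frac{1}{12321 + 211} = \frac{1}{12532}$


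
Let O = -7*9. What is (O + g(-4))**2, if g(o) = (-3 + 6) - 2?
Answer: 3844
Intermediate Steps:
g(o) = 1 (g(o) = 3 - 2 = 1)
O = -63
(O + g(-4))**2 = (-63 + 1)**2 = (-62)**2 = 3844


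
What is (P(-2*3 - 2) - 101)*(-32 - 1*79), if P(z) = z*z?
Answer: 4107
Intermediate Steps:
P(z) = z²
(P(-2*3 - 2) - 101)*(-32 - 1*79) = ((-2*3 - 2)² - 101)*(-32 - 1*79) = ((-6 - 2)² - 101)*(-32 - 79) = ((-8)² - 101)*(-111) = (64 - 101)*(-111) = -37*(-111) = 4107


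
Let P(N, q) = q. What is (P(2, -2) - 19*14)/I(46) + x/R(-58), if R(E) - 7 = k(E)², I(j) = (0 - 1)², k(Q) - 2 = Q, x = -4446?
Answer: -846770/3143 ≈ -269.41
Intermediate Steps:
k(Q) = 2 + Q
I(j) = 1 (I(j) = (-1)² = 1)
R(E) = 7 + (2 + E)²
(P(2, -2) - 19*14)/I(46) + x/R(-58) = (-2 - 19*14)/1 - 4446/(7 + (2 - 58)²) = (-2 - 266)*1 - 4446/(7 + (-56)²) = -268*1 - 4446/(7 + 3136) = -268 - 4446/3143 = -846770/3143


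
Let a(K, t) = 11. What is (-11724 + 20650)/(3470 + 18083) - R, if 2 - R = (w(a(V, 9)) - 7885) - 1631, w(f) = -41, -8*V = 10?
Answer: -206016201/21553 ≈ -9558.6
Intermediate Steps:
V = -5/4 (V = -⅛*10 = -5/4 ≈ -1.2500)
R = 9559 (R = 2 - ((-41 - 7885) - 1631) = 2 - (-7926 - 1631) = 2 - 1*(-9557) = 2 + 9557 = 9559)
(-11724 + 20650)/(3470 + 18083) - R = (-11724 + 20650)/(3470 + 18083) - 1*9559 = 8926/21553 - 9559 = -206016201/21553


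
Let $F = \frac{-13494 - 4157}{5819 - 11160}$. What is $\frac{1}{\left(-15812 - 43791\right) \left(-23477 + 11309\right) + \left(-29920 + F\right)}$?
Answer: $\frac{5341}{3873396747595} \approx 1.3789 \cdot 10^{-9}$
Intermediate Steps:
$F = \frac{17651}{5341}$ ($F = - \frac{17651}{-5341} = \left(-17651\right) \left(- \frac{1}{5341}\right) = \frac{17651}{5341} \approx 3.3048$)
$\frac{1}{\left(-15812 - 43791\right) \left(-23477 + 11309\right) + \left(-29920 + F\right)} = \frac{1}{\left(-15812 - 43791\right) \left(-23477 + 11309\right) + \left(-29920 + \frac{17651}{5341}\right)} = \frac{1}{\left(-59603\right) \left(-12168\right) - \frac{159785069}{5341}} = \frac{1}{725249304 - \frac{159785069}{5341}} = \frac{1}{\frac{3873396747595}{5341}} = \frac{5341}{3873396747595}$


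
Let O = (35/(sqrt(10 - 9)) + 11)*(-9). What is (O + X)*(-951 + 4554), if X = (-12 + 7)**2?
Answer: -1401567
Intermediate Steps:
X = 25 (X = (-5)**2 = 25)
O = -414 (O = (35/(sqrt(1)) + 11)*(-9) = (35/1 + 11)*(-9) = (35*1 + 11)*(-9) = (35 + 11)*(-9) = 46*(-9) = -414)
(O + X)*(-951 + 4554) = (-414 + 25)*(-951 + 4554) = -389*3603 = -1401567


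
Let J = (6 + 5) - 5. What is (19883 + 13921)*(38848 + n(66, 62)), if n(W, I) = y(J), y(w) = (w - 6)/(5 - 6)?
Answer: 1313217792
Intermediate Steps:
J = 6 (J = 11 - 5 = 6)
y(w) = 6 - w (y(w) = (-6 + w)/(-1) = (-6 + w)*(-1) = 6 - w)
n(W, I) = 0 (n(W, I) = 6 - 1*6 = 6 - 6 = 0)
(19883 + 13921)*(38848 + n(66, 62)) = (19883 + 13921)*(38848 + 0) = 33804*38848 = 1313217792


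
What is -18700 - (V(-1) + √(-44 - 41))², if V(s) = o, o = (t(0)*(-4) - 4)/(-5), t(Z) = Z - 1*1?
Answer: 0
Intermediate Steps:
t(Z) = -1 + Z (t(Z) = Z - 1 = -1 + Z)
o = 0 (o = ((-1 + 0)*(-4) - 4)/(-5) = (-1*(-4) - 4)*(-⅕) = (4 - 4)*(-⅕) = 0*(-⅕) = 0)
V(s) = 0
-18700 - (V(-1) + √(-44 - 41))² = -18700 - (0 + √(-44 - 41))² = -18700 - (0 + √(-85))² = -18700 - (0 + I*√85)² = -18700 - (I*√85)² = -18700 - 1*(-85) = -18700 + 85 = -18615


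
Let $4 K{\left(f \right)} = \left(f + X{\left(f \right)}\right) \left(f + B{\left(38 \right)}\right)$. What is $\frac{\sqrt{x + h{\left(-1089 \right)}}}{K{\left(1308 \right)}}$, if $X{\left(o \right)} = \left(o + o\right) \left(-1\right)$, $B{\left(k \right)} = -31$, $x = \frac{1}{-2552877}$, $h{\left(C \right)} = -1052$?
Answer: $- \frac{i \sqrt{84642893709785}}{118447536087} \approx - 7.7673 \cdot 10^{-5} i$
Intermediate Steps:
$x = - \frac{1}{2552877} \approx -3.9171 \cdot 10^{-7}$
$X{\left(o \right)} = - 2 o$ ($X{\left(o \right)} = 2 o \left(-1\right) = - 2 o$)
$K{\left(f \right)} = - \frac{f \left(-31 + f\right)}{4}$ ($K{\left(f \right)} = \frac{\left(f - 2 f\right) \left(f - 31\right)}{4} = \frac{- f \left(-31 + f\right)}{4} = \frac{\left(-1\right) f \left(-31 + f\right)}{4} = - \frac{f \left(-31 + f\right)}{4}$)
$\frac{\sqrt{x + h{\left(-1089 \right)}}}{K{\left(1308 \right)}} = \frac{\sqrt{- \frac{1}{2552877} - 1052}}{\frac{1}{4} \cdot 1308 \left(31 - 1308\right)} = \frac{\sqrt{- \frac{2685626605}{2552877}}}{\frac{1}{4} \cdot 1308 \left(31 - 1308\right)} = \frac{\frac{1}{283653} i \sqrt{84642893709785}}{\frac{1}{4} \cdot 1308 \left(-1277\right)} = \frac{\frac{1}{283653} i \sqrt{84642893709785}}{-417579} = \frac{i \sqrt{84642893709785}}{283653} \left(- \frac{1}{417579}\right) = - \frac{i \sqrt{84642893709785}}{118447536087}$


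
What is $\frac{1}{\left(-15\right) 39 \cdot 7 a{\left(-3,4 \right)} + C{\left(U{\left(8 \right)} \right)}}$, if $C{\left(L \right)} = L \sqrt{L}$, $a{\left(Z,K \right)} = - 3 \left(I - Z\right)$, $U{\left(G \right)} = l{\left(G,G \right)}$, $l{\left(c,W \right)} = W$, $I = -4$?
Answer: $- \frac{12285}{150920713} - \frac{16 \sqrt{2}}{150920713} \approx -8.155 \cdot 10^{-5}$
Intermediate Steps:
$U{\left(G \right)} = G$
$a{\left(Z,K \right)} = 12 + 3 Z$ ($a{\left(Z,K \right)} = - 3 \left(-4 - Z\right) = 12 + 3 Z$)
$C{\left(L \right)} = L^{\frac{3}{2}}$
$\frac{1}{\left(-15\right) 39 \cdot 7 a{\left(-3,4 \right)} + C{\left(U{\left(8 \right)} \right)}} = \frac{1}{\left(-15\right) 39 \cdot 7 \left(12 + 3 \left(-3\right)\right) + 8^{\frac{3}{2}}} = \frac{1}{- 585 \cdot 7 \left(12 - 9\right) + 16 \sqrt{2}} = \frac{1}{- 585 \cdot 7 \cdot 3 + 16 \sqrt{2}} = \frac{1}{\left(-585\right) 21 + 16 \sqrt{2}} = \frac{1}{-12285 + 16 \sqrt{2}}$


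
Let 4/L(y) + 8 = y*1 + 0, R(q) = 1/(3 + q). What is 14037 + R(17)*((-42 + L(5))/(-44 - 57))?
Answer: 8506435/606 ≈ 14037.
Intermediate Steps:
L(y) = 4/(-8 + y) (L(y) = 4/(-8 + (y*1 + 0)) = 4/(-8 + (y + 0)) = 4/(-8 + y))
14037 + R(17)*((-42 + L(5))/(-44 - 57)) = 14037 + ((-42 + 4/(-8 + 5))/(-44 - 57))/(3 + 17) = 14037 + ((-42 + 4/(-3))/(-101))/20 = 14037 + ((-42 + 4*(-⅓))*(-1/101))/20 = 14037 + ((-42 - 4/3)*(-1/101))/20 = 14037 + (-130/3*(-1/101))/20 = 14037 + (1/20)*(130/303) = 14037 + 13/606 = 8506435/606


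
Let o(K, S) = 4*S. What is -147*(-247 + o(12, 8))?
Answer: 31605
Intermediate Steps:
-147*(-247 + o(12, 8)) = -147*(-247 + 4*8) = -147*(-247 + 32) = -147*(-215) = 31605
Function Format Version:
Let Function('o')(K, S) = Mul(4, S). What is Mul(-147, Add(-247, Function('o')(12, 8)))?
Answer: 31605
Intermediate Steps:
Mul(-147, Add(-247, Function('o')(12, 8))) = Mul(-147, Add(-247, Mul(4, 8))) = Mul(-147, Add(-247, 32)) = Mul(-147, -215) = 31605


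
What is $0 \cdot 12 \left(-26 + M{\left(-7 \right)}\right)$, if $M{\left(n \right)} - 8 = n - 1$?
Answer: $0$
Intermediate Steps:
$M{\left(n \right)} = 7 + n$ ($M{\left(n \right)} = 8 + \left(n - 1\right) = 8 + \left(-1 + n\right) = 7 + n$)
$0 \cdot 12 \left(-26 + M{\left(-7 \right)}\right) = 0 \cdot 12 \left(-26 + \left(7 - 7\right)\right) = 0 \left(-26 + 0\right) = 0 \left(-26\right) = 0$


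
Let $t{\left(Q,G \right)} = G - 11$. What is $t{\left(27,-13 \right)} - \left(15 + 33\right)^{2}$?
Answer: $-2328$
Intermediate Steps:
$t{\left(Q,G \right)} = -11 + G$
$t{\left(27,-13 \right)} - \left(15 + 33\right)^{2} = \left(-11 - 13\right) - \left(15 + 33\right)^{2} = -24 - 48^{2} = -24 - 2304 = -2328$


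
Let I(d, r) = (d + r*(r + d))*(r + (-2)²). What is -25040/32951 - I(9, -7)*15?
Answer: -7439015/32951 ≈ -225.76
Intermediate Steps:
I(d, r) = (4 + r)*(d + r*(d + r)) (I(d, r) = (d + r*(d + r))*(r + 4) = (d + r*(d + r))*(4 + r) = (4 + r)*(d + r*(d + r)))
-25040/32951 - I(9, -7)*15 = -25040/32951 - ((-7)³ + 4*9 + 4*(-7)² + 9*(-7)² + 5*9*(-7))*15 = -25040*1/32951 - (-343 + 36 + 4*49 + 9*49 - 315)*15 = -25040/32951 - (-343 + 36 + 196 + 441 - 315)*15 = -25040/32951 - 15*15 = -25040/32951 - 1*225 = -25040/32951 - 225 = -7439015/32951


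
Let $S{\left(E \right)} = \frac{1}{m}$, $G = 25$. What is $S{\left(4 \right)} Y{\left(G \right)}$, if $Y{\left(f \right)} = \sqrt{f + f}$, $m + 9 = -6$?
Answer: $- \frac{\sqrt{2}}{3} \approx -0.4714$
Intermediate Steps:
$m = -15$ ($m = -9 - 6 = -15$)
$Y{\left(f \right)} = \sqrt{2} \sqrt{f}$ ($Y{\left(f \right)} = \sqrt{2 f} = \sqrt{2} \sqrt{f}$)
$S{\left(E \right)} = - \frac{1}{15}$ ($S{\left(E \right)} = \frac{1}{-15} = - \frac{1}{15}$)
$S{\left(4 \right)} Y{\left(G \right)} = - \frac{\sqrt{2} \sqrt{25}}{15} = - \frac{\sqrt{2} \cdot 5}{15} = - \frac{5 \sqrt{2}}{15} = - \frac{\sqrt{2}}{3}$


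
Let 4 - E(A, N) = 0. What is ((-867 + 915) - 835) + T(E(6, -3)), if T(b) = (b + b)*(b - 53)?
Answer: -1179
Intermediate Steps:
E(A, N) = 4 (E(A, N) = 4 - 1*0 = 4 + 0 = 4)
T(b) = 2*b*(-53 + b) (T(b) = (2*b)*(-53 + b) = 2*b*(-53 + b))
((-867 + 915) - 835) + T(E(6, -3)) = ((-867 + 915) - 835) + 2*4*(-53 + 4) = (48 - 835) + 2*4*(-49) = -787 - 392 = -1179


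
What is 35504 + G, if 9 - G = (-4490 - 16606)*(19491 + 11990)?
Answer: 664158689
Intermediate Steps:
G = 664123185 (G = 9 - (-4490 - 16606)*(19491 + 11990) = 9 - (-21096)*31481 = 9 - 1*(-664123176) = 9 + 664123176 = 664123185)
35504 + G = 35504 + 664123185 = 664158689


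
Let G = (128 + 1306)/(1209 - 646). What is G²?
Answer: 2056356/316969 ≈ 6.4876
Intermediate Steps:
G = 1434/563 ≈ 2.5471
G² = (1434/563)² = 2056356/316969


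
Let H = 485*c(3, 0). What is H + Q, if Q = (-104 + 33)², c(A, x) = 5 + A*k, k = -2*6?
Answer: -9994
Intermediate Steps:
k = -12
c(A, x) = 5 - 12*A (c(A, x) = 5 + A*(-12) = 5 - 12*A)
Q = 5041 (Q = (-71)² = 5041)
H = -15035 (H = 485*(5 - 12*3) = 485*(5 - 36) = 485*(-31) = -15035)
H + Q = -15035 + 5041 = -9994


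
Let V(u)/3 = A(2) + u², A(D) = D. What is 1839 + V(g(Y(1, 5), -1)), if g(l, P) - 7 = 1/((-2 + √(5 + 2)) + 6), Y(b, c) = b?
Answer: 54311/27 - 134*√7/27 ≈ 1998.4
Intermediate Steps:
g(l, P) = 7 + 1/(4 + √7) (g(l, P) = 7 + 1/((-2 + √(5 + 2)) + 6) = 7 + 1/((-2 + √7) + 6) = 7 + 1/(4 + √7))
V(u) = 6 + 3*u² (V(u) = 3*(2 + u²) = 6 + 3*u²)
1839 + V(g(Y(1, 5), -1)) = 1839 + (6 + 3*(67/9 - √7/9)²) = 1845 + 3*(67/9 - √7/9)²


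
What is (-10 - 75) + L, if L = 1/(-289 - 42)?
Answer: -28136/331 ≈ -85.003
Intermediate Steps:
L = -1/331 (L = 1/(-331) = -1/331 ≈ -0.0030211)
(-10 - 75) + L = (-10 - 75) - 1/331 = -85 - 1/331 = -28136/331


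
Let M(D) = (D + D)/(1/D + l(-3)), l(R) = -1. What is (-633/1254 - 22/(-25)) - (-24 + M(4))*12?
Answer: 4351121/10450 ≈ 416.38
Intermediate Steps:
M(D) = 2*D/(-1 + 1/D) (M(D) = (D + D)/(1/D - 1) = (2*D)/(-1 + 1/D) = 2*D/(-1 + 1/D))
(-633/1254 - 22/(-25)) - (-24 + M(4))*12 = (-633/1254 - 22/(-25)) - (-24 + 2*4**2/(1 - 1*4))*12 = (-633*1/1254 - 22*(-1/25)) - (-24 + 2*16/(1 - 4))*12 = (-211/418 + 22/25) - (-24 + 2*16/(-3))*12 = 3921/10450 - (-24 + 2*16*(-1/3))*12 = 3921/10450 - (-24 - 32/3)*12 = 3921/10450 - (-104)*12/3 = 3921/10450 - 1*(-416) = 3921/10450 + 416 = 4351121/10450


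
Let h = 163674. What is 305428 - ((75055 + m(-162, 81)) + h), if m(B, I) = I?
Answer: 66618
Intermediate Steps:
305428 - ((75055 + m(-162, 81)) + h) = 305428 - ((75055 + 81) + 163674) = 305428 - (75136 + 163674) = 305428 - 1*238810 = 305428 - 238810 = 66618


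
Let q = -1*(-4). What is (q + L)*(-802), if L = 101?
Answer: -84210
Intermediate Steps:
q = 4
(q + L)*(-802) = (4 + 101)*(-802) = 105*(-802) = -84210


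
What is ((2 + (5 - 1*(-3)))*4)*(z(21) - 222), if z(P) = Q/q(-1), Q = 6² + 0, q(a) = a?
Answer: -10320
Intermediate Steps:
Q = 36 (Q = 36 + 0 = 36)
z(P) = -36 (z(P) = 36/(-1) = 36*(-1) = -36)
((2 + (5 - 1*(-3)))*4)*(z(21) - 222) = ((2 + (5 - 1*(-3)))*4)*(-36 - 222) = ((2 + (5 + 3))*4)*(-258) = ((2 + 8)*4)*(-258) = (10*4)*(-258) = 40*(-258) = -10320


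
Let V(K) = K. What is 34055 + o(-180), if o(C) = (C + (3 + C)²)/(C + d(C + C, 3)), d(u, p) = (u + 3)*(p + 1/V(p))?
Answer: 46624201/1370 ≈ 34032.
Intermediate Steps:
d(u, p) = (3 + u)*(p + 1/p) (d(u, p) = (u + 3)*(p + 1/p) = (3 + u)*(p + 1/p))
o(C) = (C + (3 + C)²)/(10 + 23*C/3) (o(C) = (C + (3 + C)²)/(C + (3 + (C + C) + 3²*(3 + (C + C)))/3) = (C + (3 + C)²)/(C + (3 + 2*C + 9*(3 + 2*C))/3) = (C + (3 + C)²)/(C + (3 + 2*C + (27 + 18*C))/3) = (C + (3 + C)²)/(C + (30 + 20*C)/3) = (C + (3 + C)²)/(C + (10 + 20*C/3)) = (C + (3 + C)²)/(10 + 23*C/3))
34055 + o(-180) = 34055 + 3*(-180 + (3 - 180)²)/(30 + 23*(-180)) = 34055 + 3*(-180 + (-177)²)/(30 - 4140) = 34055 + 3*(-180 + 31329)/(-4110) = 34055 + 3*(-1/4110)*31149 = 34055 - 31149/1370 = 46624201/1370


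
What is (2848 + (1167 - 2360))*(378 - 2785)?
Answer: -3983585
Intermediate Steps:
(2848 + (1167 - 2360))*(378 - 2785) = (2848 - 1193)*(-2407) = 1655*(-2407) = -3983585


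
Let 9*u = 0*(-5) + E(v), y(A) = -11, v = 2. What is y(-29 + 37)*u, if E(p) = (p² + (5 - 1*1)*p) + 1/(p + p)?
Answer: -539/36 ≈ -14.972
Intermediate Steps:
E(p) = p² + 1/(2*p) + 4*p (E(p) = (p² + (5 - 1)*p) + 1/(2*p) = (p² + 4*p) + 1/(2*p) = p² + 1/(2*p) + 4*p)
u = 49/36 (u = (0*(-5) + (2² + (½)/2 + 4*2))/9 = (0 + (4 + (½)*(½) + 8))/9 = (0 + (4 + ¼ + 8))/9 = (0 + 49/4)/9 = (⅑)*(49/4) = 49/36 ≈ 1.3611)
y(-29 + 37)*u = -11*49/36 = -539/36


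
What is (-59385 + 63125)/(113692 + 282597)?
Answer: 3740/396289 ≈ 0.0094376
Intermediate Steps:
(-59385 + 63125)/(113692 + 282597) = 3740/396289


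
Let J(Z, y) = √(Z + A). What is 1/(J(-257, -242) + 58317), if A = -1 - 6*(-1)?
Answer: 2777/161946321 - 2*I*√7/1133624247 ≈ 1.7148e-5 - 4.6678e-9*I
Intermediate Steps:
A = 5 (A = -1 - 6*(-1) = -1 + 6 = 5)
J(Z, y) = √(5 + Z) (J(Z, y) = √(Z + 5) = √(5 + Z))
1/(J(-257, -242) + 58317) = 1/(√(5 - 257) + 58317) = 1/(√(-252) + 58317) = 1/(6*I*√7 + 58317) = 1/(58317 + 6*I*√7)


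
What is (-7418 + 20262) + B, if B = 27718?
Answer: 40562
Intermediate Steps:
(-7418 + 20262) + B = (-7418 + 20262) + 27718 = 12844 + 27718 = 40562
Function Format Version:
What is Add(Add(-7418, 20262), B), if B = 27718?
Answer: 40562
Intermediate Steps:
Add(Add(-7418, 20262), B) = Add(Add(-7418, 20262), 27718) = Add(12844, 27718) = 40562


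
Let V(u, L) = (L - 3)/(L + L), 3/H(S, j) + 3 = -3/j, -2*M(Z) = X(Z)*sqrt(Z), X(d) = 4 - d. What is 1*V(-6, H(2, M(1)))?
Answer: 1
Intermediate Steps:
M(Z) = -sqrt(Z)*(4 - Z)/2 (M(Z) = -(4 - Z)*sqrt(Z)/2 = -sqrt(Z)*(4 - Z)/2)
H(S, j) = 3/(-3 - 3/j)
V(u, L) = (-3 + L)/(2*L) (V(u, L) = (-3 + L)/((2*L)) = (-3 + L)*(1/(2*L)) = (-3 + L)/(2*L))
1*V(-6, H(2, M(1))) = 1*((-3 - sqrt(1)*(-4 + 1)/2/(1 + sqrt(1)*(-4 + 1)/2))/(2*((-sqrt(1)*(-4 + 1)/2/(1 + sqrt(1)*(-4 + 1)/2))))) = 1*((-3 - (1/2)*1*(-3)/(1 + (1/2)*1*(-3)))/(2*((-(1/2)*1*(-3)/(1 + (1/2)*1*(-3)))))) = 1*((-3 - 1*(-3/2)/(1 - 3/2))/(2*((-1*(-3/2)/(1 - 3/2))))) = 1*((-3 - 1*(-3/2)/(-1/2))/(2*((-1*(-3/2)/(-1/2))))) = 1*((-3 - 1*(-3/2)*(-2))/(2*((-1*(-3/2)*(-2))))) = 1*((1/2)*(-3 - 3)/(-3)) = 1*((1/2)*(-1/3)*(-6)) = 1*1 = 1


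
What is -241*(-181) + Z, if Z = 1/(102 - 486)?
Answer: 16750463/384 ≈ 43621.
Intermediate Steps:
Z = -1/384 (Z = 1/(-384) = -1/384 ≈ -0.0026042)
-241*(-181) + Z = -241*(-181) - 1/384 = 43621 - 1/384 = 16750463/384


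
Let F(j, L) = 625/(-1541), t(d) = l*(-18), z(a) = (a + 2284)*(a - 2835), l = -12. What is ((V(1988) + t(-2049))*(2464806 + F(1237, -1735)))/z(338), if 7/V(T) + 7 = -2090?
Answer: -1720405331114845/21156912936918 ≈ -81.316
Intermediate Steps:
V(T) = -7/2097 (V(T) = 7/(-7 - 2090) = 7/(-2097) = 7*(-1/2097) = -7/2097)
z(a) = (-2835 + a)*(2284 + a) (z(a) = (2284 + a)*(-2835 + a) = (-2835 + a)*(2284 + a))
t(d) = 216 (t(d) = -12*(-18) = 216)
F(j, L) = -625/1541 (F(j, L) = 625*(-1/1541) = -625/1541)
((V(1988) + t(-2049))*(2464806 + F(1237, -1735)))/z(338) = ((-7/2097 + 216)*(2464806 - 625/1541))/(-6475140 + 338² - 551*338) = ((452945/2097)*(3798265421/1541))/(-6475140 + 114244 - 186238) = (1720405331114845/3231477)/(-6547134) = (1720405331114845/3231477)*(-1/6547134) = -1720405331114845/21156912936918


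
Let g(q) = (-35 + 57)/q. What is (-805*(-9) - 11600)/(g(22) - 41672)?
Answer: 4355/41671 ≈ 0.10451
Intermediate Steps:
g(q) = 22/q
(-805*(-9) - 11600)/(g(22) - 41672) = (-805*(-9) - 11600)/(22/22 - 41672) = (7245 - 11600)/(22*(1/22) - 41672) = -4355/(1 - 41672) = -4355/(-41671) = -4355*(-1/41671) = 4355/41671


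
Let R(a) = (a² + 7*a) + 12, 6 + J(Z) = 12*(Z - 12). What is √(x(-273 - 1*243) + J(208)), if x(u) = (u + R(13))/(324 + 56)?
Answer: √21166855/95 ≈ 48.429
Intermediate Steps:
J(Z) = -150 + 12*Z (J(Z) = -6 + 12*(Z - 12) = -6 + 12*(-12 + Z) = -6 + (-144 + 12*Z) = -150 + 12*Z)
R(a) = 12 + a² + 7*a
x(u) = 68/95 + u/380 (x(u) = (u + (12 + 13² + 7*13))/(324 + 56) = (u + (12 + 169 + 91))/380 = (u + 272)*(1/380) = (272 + u)*(1/380) = 68/95 + u/380)
√(x(-273 - 1*243) + J(208)) = √((68/95 + (-273 - 1*243)/380) + (-150 + 12*208)) = √((68/95 + (-273 - 243)/380) + (-150 + 2496)) = √((68/95 + (1/380)*(-516)) + 2346) = √((68/95 - 129/95) + 2346) = √(-61/95 + 2346) = √(222809/95) = √21166855/95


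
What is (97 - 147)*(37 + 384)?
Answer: -21050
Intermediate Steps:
(97 - 147)*(37 + 384) = -50*421 = -21050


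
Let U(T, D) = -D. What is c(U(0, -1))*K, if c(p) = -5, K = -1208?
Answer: 6040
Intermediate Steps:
c(U(0, -1))*K = -5*(-1208) = 6040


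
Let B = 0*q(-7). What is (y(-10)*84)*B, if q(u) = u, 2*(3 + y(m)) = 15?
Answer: 0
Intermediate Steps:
y(m) = 9/2 (y(m) = -3 + (1/2)*15 = -3 + 15/2 = 9/2)
B = 0 (B = 0*(-7) = 0)
(y(-10)*84)*B = ((9/2)*84)*0 = 378*0 = 0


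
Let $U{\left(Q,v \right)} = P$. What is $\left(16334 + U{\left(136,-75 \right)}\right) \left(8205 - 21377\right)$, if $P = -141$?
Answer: $-213294196$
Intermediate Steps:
$U{\left(Q,v \right)} = -141$
$\left(16334 + U{\left(136,-75 \right)}\right) \left(8205 - 21377\right) = \left(16334 - 141\right) \left(8205 - 21377\right) = 16193 \left(-13172\right) = -213294196$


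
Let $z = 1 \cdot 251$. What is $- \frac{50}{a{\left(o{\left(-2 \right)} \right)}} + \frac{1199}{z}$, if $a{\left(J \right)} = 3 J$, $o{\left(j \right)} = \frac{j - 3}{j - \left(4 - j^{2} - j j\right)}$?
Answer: $\frac{8617}{753} \approx 11.444$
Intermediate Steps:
$z = 251$
$o{\left(j \right)} = \frac{-3 + j}{-4 + j + 2 j^{2}}$ ($o{\left(j \right)} = \frac{-3 + j}{j + \left(\left(j^{2} + j^{2}\right) - 4\right)} = \frac{-3 + j}{j + \left(2 j^{2} - 4\right)} = \frac{-3 + j}{j + \left(-4 + 2 j^{2}\right)} = \frac{-3 + j}{-4 + j + 2 j^{2}}$)
$- \frac{50}{a{\left(o{\left(-2 \right)} \right)}} + \frac{1199}{z} = - \frac{50}{3 \frac{-3 - 2}{-4 - 2 + 2 \left(-2\right)^{2}}} + \frac{1199}{251} = - \frac{50}{3 \frac{1}{-4 - 2 + 2 \cdot 4} \left(-5\right)} + 1199 \cdot \frac{1}{251} = - \frac{50}{3 \frac{1}{-4 - 2 + 8} \left(-5\right)} + \frac{1199}{251} = - \frac{50}{3 \cdot \frac{1}{2} \left(-5\right)} + \frac{1199}{251} = - \frac{50}{3 \left(- \frac{5}{2}\right)} + \frac{1199}{251} = - \frac{50}{- \frac{15}{2}} + \frac{1199}{251} = \left(-50\right) \left(- \frac{2}{15}\right) + \frac{1199}{251} = \frac{20}{3} + \frac{1199}{251} = \frac{8617}{753}$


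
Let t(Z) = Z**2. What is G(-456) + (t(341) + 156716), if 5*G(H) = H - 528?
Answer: 1364001/5 ≈ 2.7280e+5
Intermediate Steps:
G(H) = -528/5 + H/5 (G(H) = (H - 528)/5 = (-528 + H)/5 = -528/5 + H/5)
G(-456) + (t(341) + 156716) = (-528/5 + (1/5)*(-456)) + (341**2 + 156716) = (-528/5 - 456/5) + (116281 + 156716) = -984/5 + 272997 = 1364001/5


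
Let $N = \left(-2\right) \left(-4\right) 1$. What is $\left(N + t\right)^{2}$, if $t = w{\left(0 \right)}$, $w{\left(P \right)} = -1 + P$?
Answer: $49$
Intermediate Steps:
$t = -1$ ($t = -1 + 0 = -1$)
$N = 8$ ($N = 8 \cdot 1 = 8$)
$\left(N + t\right)^{2} = \left(8 - 1\right)^{2} = 7^{2} = 49$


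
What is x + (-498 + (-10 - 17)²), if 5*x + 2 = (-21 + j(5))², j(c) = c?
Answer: 1409/5 ≈ 281.80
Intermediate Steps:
x = 254/5 (x = -⅖ + (-21 + 5)²/5 = -⅖ + (⅕)*(-16)² = -⅖ + (⅕)*256 = -⅖ + 256/5 = 254/5 ≈ 50.800)
x + (-498 + (-10 - 17)²) = 254/5 + (-498 + (-10 - 17)²) = 254/5 + (-498 + (-27)²) = 254/5 + (-498 + 729) = 254/5 + 231 = 1409/5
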